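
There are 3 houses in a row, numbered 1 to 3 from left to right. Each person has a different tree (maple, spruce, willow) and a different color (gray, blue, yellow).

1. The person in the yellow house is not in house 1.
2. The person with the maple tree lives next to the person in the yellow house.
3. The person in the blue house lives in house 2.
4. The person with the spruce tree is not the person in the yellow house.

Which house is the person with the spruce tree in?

1

Clue 3: the person in the blue house is in house 2.
House 1 color: only gray fits.
House 3 color: only yellow fits.
Clue 2: the person with the maple tree is in house 2.
House 1 tree: only spruce fits.
So house 3 gets willow for tree.
So: house 1 = spruce/gray, house 2 = maple/blue, house 3 = willow/yellow.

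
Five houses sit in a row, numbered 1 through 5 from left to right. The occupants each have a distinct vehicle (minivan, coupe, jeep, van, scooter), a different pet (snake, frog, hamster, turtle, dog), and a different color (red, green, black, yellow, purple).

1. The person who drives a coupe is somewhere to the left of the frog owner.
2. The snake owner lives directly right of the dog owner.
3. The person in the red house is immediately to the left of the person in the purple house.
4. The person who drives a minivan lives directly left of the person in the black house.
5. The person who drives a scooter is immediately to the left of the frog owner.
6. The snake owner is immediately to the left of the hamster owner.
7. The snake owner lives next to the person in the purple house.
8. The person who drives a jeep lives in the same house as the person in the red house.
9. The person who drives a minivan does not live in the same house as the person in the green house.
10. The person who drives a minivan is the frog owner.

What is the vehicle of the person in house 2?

That leaves van as the vehicle for house 5.
The person who drives a coupe is narrowed to house 1 or 2 or 3; consider each.
Placing it in house 2 and house 3 leads to a contradiction, so it's in house 1.
The person who drives a minivan is narrowed to house 3 or 4; consider each.
Placing it in house 3 leads to a contradiction, so it's in house 4.
By clue 4, the person in the black house is in house 5.
By clue 10, the frog owner is in house 4.
From clue 5, the person who drives a scooter must be in house 3.
The snake owner is in house 2 (clue 6).
Clue 6 places the hamster owner in house 3.
Clue 7 places the person in the purple house in house 3.
The only vehicle still possible for house 2 is jeep.
House 1 pet: only dog fits.
House 5 pet: only turtle fits.
So house 4 gets yellow for color.
So house 1 gets green for color.
House 2's color must be red (nothing else left).
So: house 1 = coupe/dog/green, house 2 = jeep/snake/red, house 3 = scooter/hamster/purple, house 4 = minivan/frog/yellow, house 5 = van/turtle/black.

jeep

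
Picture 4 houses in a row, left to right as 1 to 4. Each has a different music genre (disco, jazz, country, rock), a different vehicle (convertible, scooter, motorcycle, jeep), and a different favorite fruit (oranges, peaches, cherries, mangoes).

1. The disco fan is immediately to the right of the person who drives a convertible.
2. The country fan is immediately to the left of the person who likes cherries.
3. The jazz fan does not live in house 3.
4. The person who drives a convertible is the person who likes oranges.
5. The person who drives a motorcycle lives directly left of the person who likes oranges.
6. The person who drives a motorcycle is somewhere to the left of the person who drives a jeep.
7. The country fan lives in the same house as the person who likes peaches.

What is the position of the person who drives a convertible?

3

The disco fan is narrowed to house 3 or 4; consider each.
Placing it in house 3 leads to a contradiction, so it's in house 4.
By clue 1, the person who drives a convertible is in house 3.
Clue 4 places the person who likes oranges in house 3.
Clue 5 places the person who drives a motorcycle in house 2.
So house 1 gets scooter for vehicle.
The only vehicle still possible for house 4 is jeep.
The country fan is in house 1 (clue 7).
The person who likes peaches is in house 1 (clue 7).
That leaves rock as the music genre for house 3.
By clue 2, the person who likes cherries is in house 2.
House 2 music genre: only jazz fits.
The only favorite fruit still possible for house 4 is mangoes.
So: house 1 = country/scooter/peaches, house 2 = jazz/motorcycle/cherries, house 3 = rock/convertible/oranges, house 4 = disco/jeep/mangoes.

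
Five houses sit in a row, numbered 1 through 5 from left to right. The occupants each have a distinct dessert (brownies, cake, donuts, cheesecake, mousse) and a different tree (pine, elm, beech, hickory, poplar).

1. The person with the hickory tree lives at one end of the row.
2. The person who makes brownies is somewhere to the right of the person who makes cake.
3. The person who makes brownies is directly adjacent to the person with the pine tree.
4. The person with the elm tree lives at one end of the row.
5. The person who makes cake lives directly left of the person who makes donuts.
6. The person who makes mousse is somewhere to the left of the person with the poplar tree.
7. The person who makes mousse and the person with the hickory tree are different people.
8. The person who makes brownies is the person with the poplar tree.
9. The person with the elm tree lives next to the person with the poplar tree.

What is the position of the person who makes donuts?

That leaves cheesecake as the dessert for house 5.
The person who makes brownies is narrowed to house 2 or 4; consider each.
Placing it in house 2 leads to a contradiction, so it's in house 4.
The person with the poplar tree is in house 4 (clue 8).
The person with the elm tree is in house 5 (clue 9).
That leaves hickory as the tree for house 1.
House 2 tree: only beech fits.
That leaves pine as the tree for house 3.
That leaves cake as the dessert for house 1.
Clue 5 places the person who makes donuts in house 2.
The only dessert still possible for house 3 is mousse.
So: house 1 = cake/hickory, house 2 = donuts/beech, house 3 = mousse/pine, house 4 = brownies/poplar, house 5 = cheesecake/elm.

2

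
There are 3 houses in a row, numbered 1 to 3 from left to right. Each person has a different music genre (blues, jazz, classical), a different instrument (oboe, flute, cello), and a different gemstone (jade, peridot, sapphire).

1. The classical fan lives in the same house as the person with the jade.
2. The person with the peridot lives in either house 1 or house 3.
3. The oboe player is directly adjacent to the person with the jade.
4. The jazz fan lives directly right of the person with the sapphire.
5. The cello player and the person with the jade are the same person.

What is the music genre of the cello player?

classical

The jazz fan is narrowed to house 2 or 3; consider each.
Placing it in house 2 leads to a contradiction, so it's in house 3.
Clue 4 places the person with the sapphire in house 2.
Clue 1: the classical fan is in house 1.
From clue 1, the person with the jade must be in house 1.
The oboe player is in house 2 (clue 3).
Clue 5 places the cello player in house 1.
The only music genre still possible for house 2 is blues.
House 3 instrument: only flute fits.
That leaves peridot as the gemstone for house 3.
So: house 1 = classical/cello/jade, house 2 = blues/oboe/sapphire, house 3 = jazz/flute/peridot.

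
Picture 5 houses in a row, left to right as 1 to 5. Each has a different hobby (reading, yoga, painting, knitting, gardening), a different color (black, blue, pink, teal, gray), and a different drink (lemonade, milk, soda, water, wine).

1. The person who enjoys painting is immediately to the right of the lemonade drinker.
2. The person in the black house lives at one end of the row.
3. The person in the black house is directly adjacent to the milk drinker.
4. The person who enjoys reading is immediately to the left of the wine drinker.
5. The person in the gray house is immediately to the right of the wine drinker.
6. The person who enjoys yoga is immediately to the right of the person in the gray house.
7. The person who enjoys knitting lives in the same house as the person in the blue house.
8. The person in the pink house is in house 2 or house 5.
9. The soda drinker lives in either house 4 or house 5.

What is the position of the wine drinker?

3

The person who enjoys reading is narrowed to house 1 or 2; consider each.
Placing it in house 1 leads to a contradiction, so it's in house 2.
Clue 4: the wine drinker is in house 3.
Clue 5: the person in the gray house is in house 4.
Clue 6: the person who enjoys yoga is in house 5.
From clue 1, the person who enjoys painting must be in house 3.
The lemonade drinker is in house 2 (clue 1).
House 1 hobby: only knitting fits.
House 4's hobby must be gardening (nothing else left).
The only drink still possible for house 1 is water.
House 4's drink must be milk (nothing else left).
That leaves soda as the drink for house 5.
By clue 3, the person in the black house is in house 5.
Clue 7 places the person in the blue house in house 1.
The only color still possible for house 2 is pink.
The only color still possible for house 3 is teal.
So: house 1 = knitting/blue/water, house 2 = reading/pink/lemonade, house 3 = painting/teal/wine, house 4 = gardening/gray/milk, house 5 = yoga/black/soda.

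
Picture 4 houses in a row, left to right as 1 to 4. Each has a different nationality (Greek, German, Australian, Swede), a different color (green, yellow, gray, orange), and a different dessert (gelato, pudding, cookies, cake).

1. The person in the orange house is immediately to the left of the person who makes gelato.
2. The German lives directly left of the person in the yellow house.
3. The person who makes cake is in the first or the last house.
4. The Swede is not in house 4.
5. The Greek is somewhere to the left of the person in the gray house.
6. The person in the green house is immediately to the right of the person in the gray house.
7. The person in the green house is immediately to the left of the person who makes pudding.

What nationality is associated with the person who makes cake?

The person in the green house is in house 3 (clue 7).
From clue 7, the person who makes pudding must be in house 4.
So house 4 gets Australian for nationality.
House 1's color must be orange (nothing else left).
House 2 color: only gray fits.
So house 4 gets yellow for color.
House 1's dessert must be cake (nothing else left).
The person who makes gelato is in house 2 (clue 1).
Clue 2: the German is in house 3.
Clue 5: the Greek is in house 1.
House 2 nationality: only Swede fits.
House 3's dessert must be cookies (nothing else left).
So: house 1 = Greek/orange/cake, house 2 = Swede/gray/gelato, house 3 = German/green/cookies, house 4 = Australian/yellow/pudding.

Greek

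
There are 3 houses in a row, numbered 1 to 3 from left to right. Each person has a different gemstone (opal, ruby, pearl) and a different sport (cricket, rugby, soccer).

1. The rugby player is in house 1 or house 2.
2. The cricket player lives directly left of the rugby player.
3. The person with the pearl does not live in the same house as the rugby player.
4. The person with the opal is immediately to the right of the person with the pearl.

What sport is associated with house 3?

The cricket player is in house 1 (clue 2).
The rugby player is in house 2 (clue 2).
Clue 4: the person with the opal is in house 2.
Clue 4 places the person with the pearl in house 1.
House 3 gemstone: only ruby fits.
The only sport still possible for house 3 is soccer.
So: house 1 = pearl/cricket, house 2 = opal/rugby, house 3 = ruby/soccer.

soccer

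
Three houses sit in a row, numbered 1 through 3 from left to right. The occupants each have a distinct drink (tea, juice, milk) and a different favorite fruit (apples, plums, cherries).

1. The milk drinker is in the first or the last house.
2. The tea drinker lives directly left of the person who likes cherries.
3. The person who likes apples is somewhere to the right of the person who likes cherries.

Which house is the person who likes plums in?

By clue 3, the person who likes apples is in house 3.
Clue 3 places the person who likes cherries in house 2.
So house 1 gets plums for favorite fruit.
From clue 2, the tea drinker must be in house 1.
So house 2 gets juice for drink.
House 3's drink must be milk (nothing else left).
So: house 1 = tea/plums, house 2 = juice/cherries, house 3 = milk/apples.

1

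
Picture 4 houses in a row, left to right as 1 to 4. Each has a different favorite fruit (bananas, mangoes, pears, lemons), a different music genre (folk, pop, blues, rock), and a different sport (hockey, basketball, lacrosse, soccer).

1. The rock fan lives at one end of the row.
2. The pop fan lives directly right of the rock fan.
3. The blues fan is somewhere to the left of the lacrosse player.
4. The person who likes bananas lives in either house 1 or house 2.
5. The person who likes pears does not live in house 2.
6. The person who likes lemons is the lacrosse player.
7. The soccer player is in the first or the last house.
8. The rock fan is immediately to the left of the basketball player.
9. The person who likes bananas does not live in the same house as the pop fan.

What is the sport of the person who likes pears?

The pop fan is in house 2 (clue 2).
Clue 2: the rock fan is in house 1.
Clue 8: the basketball player is in house 2.
Clue 9 places the person who likes bananas in house 1.
House 4 music genre: only folk fits.
By clue 3, the lacrosse player is in house 4.
From clue 6, the person who likes lemons must be in house 4.
House 2's favorite fruit must be mangoes (nothing else left).
House 3's favorite fruit must be pears (nothing else left).
The only music genre still possible for house 3 is blues.
The only sport still possible for house 1 is soccer.
House 3's sport must be hockey (nothing else left).
So: house 1 = bananas/rock/soccer, house 2 = mangoes/pop/basketball, house 3 = pears/blues/hockey, house 4 = lemons/folk/lacrosse.

hockey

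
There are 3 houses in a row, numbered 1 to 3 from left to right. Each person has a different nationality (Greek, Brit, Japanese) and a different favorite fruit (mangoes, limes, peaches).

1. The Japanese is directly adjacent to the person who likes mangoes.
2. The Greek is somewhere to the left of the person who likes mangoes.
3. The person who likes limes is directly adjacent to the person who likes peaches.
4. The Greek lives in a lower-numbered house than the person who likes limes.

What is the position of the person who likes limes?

2

So house 1 gets peaches for favorite fruit.
From clue 3, the person who likes limes must be in house 2.
From clue 4, the Greek must be in house 1.
That leaves mangoes as the favorite fruit for house 3.
Clue 1: the Japanese is in house 2.
So house 3 gets Brit for nationality.
So: house 1 = Greek/peaches, house 2 = Japanese/limes, house 3 = Brit/mangoes.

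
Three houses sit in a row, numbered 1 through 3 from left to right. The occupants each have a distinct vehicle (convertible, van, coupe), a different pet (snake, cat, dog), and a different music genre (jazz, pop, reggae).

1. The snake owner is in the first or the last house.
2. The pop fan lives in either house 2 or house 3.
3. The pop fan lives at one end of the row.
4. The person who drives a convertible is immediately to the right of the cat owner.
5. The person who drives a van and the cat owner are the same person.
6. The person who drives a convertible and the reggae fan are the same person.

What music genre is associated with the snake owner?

Clue 3 places the pop fan in house 3.
House 1 music genre: only jazz fits.
That leaves reggae as the music genre for house 2.
Clue 6: the person who drives a convertible is in house 2.
House 1 vehicle: only van fits.
That leaves coupe as the vehicle for house 3.
By clue 4, the cat owner is in house 1.
House 2 pet: only dog fits.
The only pet still possible for house 3 is snake.
So: house 1 = van/cat/jazz, house 2 = convertible/dog/reggae, house 3 = coupe/snake/pop.

pop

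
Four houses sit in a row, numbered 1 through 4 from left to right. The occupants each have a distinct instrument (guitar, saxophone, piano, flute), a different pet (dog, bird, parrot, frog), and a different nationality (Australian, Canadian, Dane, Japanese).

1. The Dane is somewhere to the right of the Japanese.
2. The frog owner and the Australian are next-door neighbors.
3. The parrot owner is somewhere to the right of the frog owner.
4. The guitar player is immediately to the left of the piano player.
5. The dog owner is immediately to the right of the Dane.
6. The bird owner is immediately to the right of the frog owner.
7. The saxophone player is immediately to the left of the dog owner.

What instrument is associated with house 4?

That leaves frog as the pet for house 1.
Clue 2 places the Australian in house 2.
The bird owner is in house 2 (clue 6).
House 1 nationality: only Japanese fits.
House 3's nationality must be Dane (nothing else left).
So house 4 gets Canadian for nationality.
From clue 5, the dog owner must be in house 4.
The saxophone player is in house 3 (clue 7).
House 3's pet must be parrot (nothing else left).
Clue 4 places the guitar player in house 1.
By clue 4, the piano player is in house 2.
That leaves flute as the instrument for house 4.
So: house 1 = guitar/frog/Japanese, house 2 = piano/bird/Australian, house 3 = saxophone/parrot/Dane, house 4 = flute/dog/Canadian.

flute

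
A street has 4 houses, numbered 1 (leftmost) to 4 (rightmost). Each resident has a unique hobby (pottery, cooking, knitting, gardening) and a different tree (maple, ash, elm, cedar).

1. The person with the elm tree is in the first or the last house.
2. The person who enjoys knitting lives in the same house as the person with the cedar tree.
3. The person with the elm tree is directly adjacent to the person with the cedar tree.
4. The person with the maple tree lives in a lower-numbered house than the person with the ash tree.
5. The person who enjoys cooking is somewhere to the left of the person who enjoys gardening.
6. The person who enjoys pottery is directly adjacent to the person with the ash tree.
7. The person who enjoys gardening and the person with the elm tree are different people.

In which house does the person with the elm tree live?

The person who enjoys knitting is narrowed to house 2 or 3; consider each.
Placing it in house 3 leads to a contradiction, so it's in house 2.
Clue 2 places the person with the cedar tree in house 2.
From clue 3, the person with the elm tree must be in house 1.
That leaves ash as the tree for house 4.
By clue 6, the person who enjoys pottery is in house 3.
So house 1 gets cooking for hobby.
That leaves gardening as the hobby for house 4.
House 3's tree must be maple (nothing else left).
So: house 1 = cooking/elm, house 2 = knitting/cedar, house 3 = pottery/maple, house 4 = gardening/ash.

1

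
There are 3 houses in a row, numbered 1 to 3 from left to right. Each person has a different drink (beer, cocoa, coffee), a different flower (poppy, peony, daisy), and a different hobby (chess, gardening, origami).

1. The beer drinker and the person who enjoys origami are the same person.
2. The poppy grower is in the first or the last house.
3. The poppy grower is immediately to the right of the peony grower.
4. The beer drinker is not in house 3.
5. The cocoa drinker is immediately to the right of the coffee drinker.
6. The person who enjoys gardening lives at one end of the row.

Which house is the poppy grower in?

3

The poppy grower is in house 3 (clue 3).
Clue 3: the peony grower is in house 2.
So house 3 gets cocoa for drink.
The only flower still possible for house 1 is daisy.
From clue 5, the coffee drinker must be in house 2.
So house 1 gets beer for drink.
By clue 1, the person who enjoys origami is in house 1.
So house 2 gets chess for hobby.
That leaves gardening as the hobby for house 3.
So: house 1 = beer/daisy/origami, house 2 = coffee/peony/chess, house 3 = cocoa/poppy/gardening.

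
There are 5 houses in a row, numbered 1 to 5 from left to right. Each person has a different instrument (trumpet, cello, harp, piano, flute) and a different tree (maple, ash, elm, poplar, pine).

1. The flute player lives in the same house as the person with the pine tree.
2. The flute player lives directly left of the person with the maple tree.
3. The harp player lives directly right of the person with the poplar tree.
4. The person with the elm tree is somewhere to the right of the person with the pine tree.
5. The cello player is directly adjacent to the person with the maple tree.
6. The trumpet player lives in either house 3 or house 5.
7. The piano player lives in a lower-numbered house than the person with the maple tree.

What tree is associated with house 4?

The trumpet player is narrowed to house 3 or 5; consider each.
Placing it in house 5 leads to a contradiction, so it's in house 3.
House 5's instrument must be harp (nothing else left).
By clue 3, the person with the poplar tree is in house 4.
House 4's instrument must be cello (nothing else left).
From clue 5, the person with the maple tree must be in house 3.
By clue 2, the flute player is in house 2.
That leaves piano as the instrument for house 1.
Clue 1: the person with the pine tree is in house 2.
From clue 4, the person with the elm tree must be in house 5.
The only tree still possible for house 1 is ash.
So: house 1 = piano/ash, house 2 = flute/pine, house 3 = trumpet/maple, house 4 = cello/poplar, house 5 = harp/elm.

poplar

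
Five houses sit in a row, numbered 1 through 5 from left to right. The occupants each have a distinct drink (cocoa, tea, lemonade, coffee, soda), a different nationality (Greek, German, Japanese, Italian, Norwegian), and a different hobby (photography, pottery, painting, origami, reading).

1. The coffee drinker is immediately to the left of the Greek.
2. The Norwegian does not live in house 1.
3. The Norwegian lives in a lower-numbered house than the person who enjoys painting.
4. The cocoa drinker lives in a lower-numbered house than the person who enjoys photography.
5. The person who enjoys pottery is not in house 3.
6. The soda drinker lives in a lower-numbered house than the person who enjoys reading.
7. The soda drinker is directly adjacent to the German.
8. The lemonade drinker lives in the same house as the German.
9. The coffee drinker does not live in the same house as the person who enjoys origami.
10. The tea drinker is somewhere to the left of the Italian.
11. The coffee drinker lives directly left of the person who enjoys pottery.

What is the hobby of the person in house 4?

pottery

The only drink still possible for house 5 is lemonade.
That leaves origami as the hobby for house 1.
By clue 8, the German is in house 5.
So house 1 gets Japanese for nationality.
The coffee drinker is in house 3 (clue 1).
The Greek is in house 4 (clue 1).
Clue 7: the soda drinker is in house 4.
The person who enjoys pottery is in house 4 (clue 11).
From clue 6, the person who enjoys reading must be in house 5.
The only hobby still possible for house 2 is photography.
House 3's hobby must be painting (nothing else left).
Clue 3: the Norwegian is in house 2.
From clue 4, the cocoa drinker must be in house 1.
The only drink still possible for house 2 is tea.
The only nationality still possible for house 3 is Italian.
So: house 1 = cocoa/Japanese/origami, house 2 = tea/Norwegian/photography, house 3 = coffee/Italian/painting, house 4 = soda/Greek/pottery, house 5 = lemonade/German/reading.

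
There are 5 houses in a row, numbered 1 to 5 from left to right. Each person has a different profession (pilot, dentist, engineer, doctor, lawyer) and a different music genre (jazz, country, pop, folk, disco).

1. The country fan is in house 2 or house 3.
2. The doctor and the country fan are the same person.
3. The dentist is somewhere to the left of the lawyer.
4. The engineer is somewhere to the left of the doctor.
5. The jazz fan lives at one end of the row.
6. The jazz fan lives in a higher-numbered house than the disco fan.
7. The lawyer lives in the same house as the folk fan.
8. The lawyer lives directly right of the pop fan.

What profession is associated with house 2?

doctor

Clue 6 places the jazz fan in house 5.
House 5's profession must be pilot (nothing else left).
House 4's profession must be lawyer (nothing else left).
By clue 7, the folk fan is in house 4.
Clue 8 places the pop fan in house 3.
House 1 music genre: only disco fits.
House 2's music genre must be country (nothing else left).
Clue 2: the doctor is in house 2.
Clue 4 places the engineer in house 1.
House 3's profession must be dentist (nothing else left).
So: house 1 = engineer/disco, house 2 = doctor/country, house 3 = dentist/pop, house 4 = lawyer/folk, house 5 = pilot/jazz.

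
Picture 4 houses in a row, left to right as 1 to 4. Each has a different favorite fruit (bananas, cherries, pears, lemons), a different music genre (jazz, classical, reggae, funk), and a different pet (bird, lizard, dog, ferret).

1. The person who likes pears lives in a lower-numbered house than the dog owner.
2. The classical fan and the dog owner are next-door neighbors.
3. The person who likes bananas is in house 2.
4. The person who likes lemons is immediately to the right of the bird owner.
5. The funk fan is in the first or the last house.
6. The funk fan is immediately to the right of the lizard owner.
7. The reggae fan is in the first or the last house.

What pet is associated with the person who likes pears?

By clue 3, the person who likes bananas is in house 2.
From clue 6, the funk fan must be in house 4.
Clue 6: the lizard owner is in house 3.
By clue 4, the person who likes lemons is in house 3.
By clue 4, the bird owner is in house 2.
The only favorite fruit still possible for house 4 is cherries.
House 1 music genre: only reggae fits.
House 2's music genre must be jazz (nothing else left).
That leaves classical as the music genre for house 3.
House 1 pet: only ferret fits.
House 4 pet: only dog fits.
House 1 favorite fruit: only pears fits.
So: house 1 = pears/reggae/ferret, house 2 = bananas/jazz/bird, house 3 = lemons/classical/lizard, house 4 = cherries/funk/dog.

ferret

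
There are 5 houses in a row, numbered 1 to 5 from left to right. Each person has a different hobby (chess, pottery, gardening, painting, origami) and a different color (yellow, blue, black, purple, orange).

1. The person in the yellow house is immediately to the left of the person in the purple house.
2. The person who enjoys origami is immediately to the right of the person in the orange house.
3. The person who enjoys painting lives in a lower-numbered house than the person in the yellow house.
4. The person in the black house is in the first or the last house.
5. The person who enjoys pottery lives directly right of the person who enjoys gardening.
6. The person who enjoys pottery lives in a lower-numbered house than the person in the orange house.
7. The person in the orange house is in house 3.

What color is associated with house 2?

blue

The person in the orange house is in house 3 (clue 7).
From clue 1, the person in the yellow house must be in house 4.
Clue 1: the person in the purple house is in house 5.
From clue 2, the person who enjoys origami must be in house 4.
The person who enjoys pottery is in house 2 (clue 6).
House 1 hobby: only gardening fits.
That leaves painting as the hobby for house 3.
So house 5 gets chess for hobby.
So house 2 gets blue for color.
The only color still possible for house 1 is black.
So: house 1 = gardening/black, house 2 = pottery/blue, house 3 = painting/orange, house 4 = origami/yellow, house 5 = chess/purple.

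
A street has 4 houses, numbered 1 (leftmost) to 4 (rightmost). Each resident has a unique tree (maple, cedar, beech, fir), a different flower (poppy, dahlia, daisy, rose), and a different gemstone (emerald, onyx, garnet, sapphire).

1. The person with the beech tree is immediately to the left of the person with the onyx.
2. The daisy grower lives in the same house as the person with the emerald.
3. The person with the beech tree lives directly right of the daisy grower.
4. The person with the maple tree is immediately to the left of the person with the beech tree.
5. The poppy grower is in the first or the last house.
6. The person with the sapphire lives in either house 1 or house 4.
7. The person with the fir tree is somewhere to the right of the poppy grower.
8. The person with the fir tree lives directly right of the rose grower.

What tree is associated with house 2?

maple

Clue 7 places the poppy grower in house 1.
The only flower still possible for house 2 is daisy.
House 3's flower must be rose (nothing else left).
That leaves dahlia as the flower for house 4.
By clue 2, the person with the emerald is in house 2.
Clue 3: the person with the beech tree is in house 3.
By clue 4, the person with the maple tree is in house 2.
From clue 8, the person with the fir tree must be in house 4.
House 1 tree: only cedar fits.
The person with the onyx is in house 4 (clue 1).
House 1 gemstone: only sapphire fits.
House 3's gemstone must be garnet (nothing else left).
So: house 1 = cedar/poppy/sapphire, house 2 = maple/daisy/emerald, house 3 = beech/rose/garnet, house 4 = fir/dahlia/onyx.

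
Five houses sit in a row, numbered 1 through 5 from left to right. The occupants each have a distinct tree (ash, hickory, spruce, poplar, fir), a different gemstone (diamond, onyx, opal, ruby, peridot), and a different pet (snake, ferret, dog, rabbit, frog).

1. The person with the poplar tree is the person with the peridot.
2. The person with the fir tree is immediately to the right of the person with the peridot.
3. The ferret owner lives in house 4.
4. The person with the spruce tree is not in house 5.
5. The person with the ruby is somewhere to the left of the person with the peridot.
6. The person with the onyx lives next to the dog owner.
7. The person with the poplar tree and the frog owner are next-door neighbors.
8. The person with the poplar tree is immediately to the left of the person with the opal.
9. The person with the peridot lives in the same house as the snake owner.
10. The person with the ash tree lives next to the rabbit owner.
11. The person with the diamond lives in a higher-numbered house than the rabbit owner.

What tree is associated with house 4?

By clue 3, the ferret owner is in house 4.
House 5's tree must be hickory (nothing else left).
That leaves diamond as the gemstone for house 5.
That leaves dog as the pet for house 5.
Clue 6: the person with the onyx is in house 4.
House 1's gemstone must be ruby (nothing else left).
The only gemstone still possible for house 2 is peridot.
So house 3 gets opal for gemstone.
The person with the poplar tree is in house 2 (clue 1).
The person with the fir tree is in house 3 (clue 2).
By clue 9, the snake owner is in house 2.
Clue 10: the person with the ash tree is in house 4.
Clue 10: the rabbit owner is in house 3.
House 1 tree: only spruce fits.
That leaves frog as the pet for house 1.
So: house 1 = spruce/ruby/frog, house 2 = poplar/peridot/snake, house 3 = fir/opal/rabbit, house 4 = ash/onyx/ferret, house 5 = hickory/diamond/dog.

ash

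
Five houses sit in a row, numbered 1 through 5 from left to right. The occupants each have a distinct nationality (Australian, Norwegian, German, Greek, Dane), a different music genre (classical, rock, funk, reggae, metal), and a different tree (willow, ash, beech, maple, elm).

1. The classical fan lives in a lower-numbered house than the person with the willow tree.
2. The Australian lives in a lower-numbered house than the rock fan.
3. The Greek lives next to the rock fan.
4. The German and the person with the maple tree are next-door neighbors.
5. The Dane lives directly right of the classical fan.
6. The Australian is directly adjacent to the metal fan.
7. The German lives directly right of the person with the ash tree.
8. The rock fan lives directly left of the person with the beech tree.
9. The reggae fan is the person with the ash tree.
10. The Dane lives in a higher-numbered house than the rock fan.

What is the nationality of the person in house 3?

The only music genre still possible for house 5 is funk.
The Australian is narrowed to house 1 or 2 or 3; consider each.
Placing it in house 2 and house 3 leads to a contradiction, so it's in house 1.
Clue 6: the metal fan is in house 2.
The only music genre still possible for house 1 is reggae.
Clue 9: the person with the ash tree is in house 1.
Clue 7 places the German in house 2.
Clue 4: the person with the maple tree is in house 3.
The only tree still possible for house 2 is elm.
The Dane is narrowed to house 4 or 5; consider each.
Placing it in house 4 leads to a contradiction, so it's in house 5.
The classical fan is in house 4 (clue 5).
House 3's music genre must be rock (nothing else left).
Clue 1: the person with the willow tree is in house 5.
Clue 3: the Greek is in house 4.
Clue 8 places the person with the beech tree in house 4.
House 3's nationality must be Norwegian (nothing else left).
So: house 1 = Australian/reggae/ash, house 2 = German/metal/elm, house 3 = Norwegian/rock/maple, house 4 = Greek/classical/beech, house 5 = Dane/funk/willow.

Norwegian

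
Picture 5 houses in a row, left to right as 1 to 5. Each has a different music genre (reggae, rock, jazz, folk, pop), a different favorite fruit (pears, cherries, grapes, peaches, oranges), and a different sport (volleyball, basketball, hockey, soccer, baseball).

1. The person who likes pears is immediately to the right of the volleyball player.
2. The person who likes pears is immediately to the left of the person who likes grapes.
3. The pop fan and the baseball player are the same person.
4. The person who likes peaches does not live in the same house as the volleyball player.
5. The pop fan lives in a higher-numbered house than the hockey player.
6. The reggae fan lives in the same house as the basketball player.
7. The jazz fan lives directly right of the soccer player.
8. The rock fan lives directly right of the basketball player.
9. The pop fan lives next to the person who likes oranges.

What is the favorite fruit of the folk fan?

House 5's sport must be baseball (nothing else left).
By clue 3, the pop fan is in house 5.
From clue 9, the person who likes oranges must be in house 4.
The person who likes pears is in house 2 (clue 2).
Clue 2 places the person who likes grapes in house 3.
The only sport still possible for house 4 is hockey.
Clue 1 places the volleyball player in house 1.
Clue 4: the person who likes peaches is in house 5.
That leaves cherries as the favorite fruit for house 1.
That leaves folk as the music genre for house 1.
So house 2 gets reggae for music genre.
Clue 6 places the basketball player in house 2.
By clue 8, the rock fan is in house 3.
House 4's music genre must be jazz (nothing else left).
The only sport still possible for house 3 is soccer.
So: house 1 = folk/cherries/volleyball, house 2 = reggae/pears/basketball, house 3 = rock/grapes/soccer, house 4 = jazz/oranges/hockey, house 5 = pop/peaches/baseball.

cherries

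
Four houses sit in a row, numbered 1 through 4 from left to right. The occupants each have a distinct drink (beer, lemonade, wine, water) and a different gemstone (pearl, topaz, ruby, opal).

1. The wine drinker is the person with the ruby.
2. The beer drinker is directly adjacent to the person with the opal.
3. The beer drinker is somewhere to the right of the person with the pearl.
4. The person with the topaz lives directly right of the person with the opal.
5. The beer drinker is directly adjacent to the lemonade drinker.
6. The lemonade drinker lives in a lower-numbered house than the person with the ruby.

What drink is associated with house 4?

wine

The beer drinker is narrowed to house 2 or 3 or 4; consider each.
Placing it in house 2 and house 4 leads to a contradiction, so it's in house 3.
Clue 2 places the person with the opal in house 2.
From clue 4, the person with the topaz must be in house 3.
Clue 5 places the lemonade drinker in house 2.
That leaves water as the drink for house 1.
That leaves wine as the drink for house 4.
So house 1 gets pearl for gemstone.
The only gemstone still possible for house 4 is ruby.
So: house 1 = water/pearl, house 2 = lemonade/opal, house 3 = beer/topaz, house 4 = wine/ruby.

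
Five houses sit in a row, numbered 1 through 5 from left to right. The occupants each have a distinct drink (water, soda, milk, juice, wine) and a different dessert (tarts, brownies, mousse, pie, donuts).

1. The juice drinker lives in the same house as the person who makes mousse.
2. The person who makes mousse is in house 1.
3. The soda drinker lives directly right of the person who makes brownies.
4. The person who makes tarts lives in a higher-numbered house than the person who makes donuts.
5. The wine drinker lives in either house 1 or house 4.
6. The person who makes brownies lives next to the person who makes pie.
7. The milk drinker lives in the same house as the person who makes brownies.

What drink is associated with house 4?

wine

Clue 2 places the person who makes mousse in house 1.
Clue 1: the juice drinker is in house 1.
House 4 drink: only wine fits.
The milk drinker is in house 2 (clue 7).
Clue 7: the person who makes brownies is in house 2.
The soda drinker is in house 3 (clue 3).
The person who makes pie is in house 3 (clue 6).
That leaves water as the drink for house 5.
House 4 dessert: only donuts fits.
House 5 dessert: only tarts fits.
So: house 1 = juice/mousse, house 2 = milk/brownies, house 3 = soda/pie, house 4 = wine/donuts, house 5 = water/tarts.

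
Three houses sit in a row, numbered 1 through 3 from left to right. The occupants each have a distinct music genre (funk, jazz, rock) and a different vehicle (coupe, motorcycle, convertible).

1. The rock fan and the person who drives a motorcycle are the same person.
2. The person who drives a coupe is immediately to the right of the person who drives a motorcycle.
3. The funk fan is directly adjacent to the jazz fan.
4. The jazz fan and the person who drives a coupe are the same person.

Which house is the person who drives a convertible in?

The jazz fan is narrowed to house 2 or 3; consider each.
Placing it in house 3 leads to a contradiction, so it's in house 2.
The person who drives a coupe is in house 2 (clue 4).
House 1 music genre: only rock fits.
That leaves funk as the music genre for house 3.
So house 1 gets motorcycle for vehicle.
House 3 vehicle: only convertible fits.
So: house 1 = rock/motorcycle, house 2 = jazz/coupe, house 3 = funk/convertible.

3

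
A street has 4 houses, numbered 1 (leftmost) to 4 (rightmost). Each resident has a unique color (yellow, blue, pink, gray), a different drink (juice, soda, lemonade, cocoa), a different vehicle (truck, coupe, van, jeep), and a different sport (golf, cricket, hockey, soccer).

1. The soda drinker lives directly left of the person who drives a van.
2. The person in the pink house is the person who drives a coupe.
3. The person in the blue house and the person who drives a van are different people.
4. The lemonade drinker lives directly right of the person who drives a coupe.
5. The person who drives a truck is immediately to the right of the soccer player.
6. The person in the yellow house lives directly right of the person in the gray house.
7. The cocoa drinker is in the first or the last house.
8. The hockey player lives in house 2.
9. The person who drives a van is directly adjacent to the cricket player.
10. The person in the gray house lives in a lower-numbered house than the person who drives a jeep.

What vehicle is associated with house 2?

Clue 8 places the hockey player in house 2.
House 1's vehicle must be coupe (nothing else left).
From clue 2, the person in the pink house must be in house 1.
From clue 4, the lemonade drinker must be in house 2.
That leaves jeep as the vehicle for house 3.
House 4's sport must be golf (nothing else left).
By clue 10, the person in the gray house is in house 2.
From clue 6, the person in the yellow house must be in house 3.
That leaves blue as the color for house 4.
By clue 3, the person who drives a van is in house 2.
So house 4 gets truck for vehicle.
The soda drinker is in house 1 (clue 1).
From clue 5, the soccer player must be in house 3.
That leaves juice as the drink for house 3.
House 4's drink must be cocoa (nothing else left).
House 1 sport: only cricket fits.
So: house 1 = pink/soda/coupe/cricket, house 2 = gray/lemonade/van/hockey, house 3 = yellow/juice/jeep/soccer, house 4 = blue/cocoa/truck/golf.

van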